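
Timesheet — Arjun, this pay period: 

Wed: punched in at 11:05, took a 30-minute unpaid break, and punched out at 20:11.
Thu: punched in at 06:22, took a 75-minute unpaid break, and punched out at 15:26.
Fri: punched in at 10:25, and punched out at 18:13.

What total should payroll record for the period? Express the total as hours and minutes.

Wed: 11:05–20:11 = 9 h 6 min; less 30 min break → 8 h 36 min
Thu: 06:22–15:26 = 9 h 4 min; less 75 min break → 7 h 49 min
Fri: 10:25–18:13 = 7 h 48 min
Total: 8 h 36 min + 7 h 49 min + 7 h 48 min = 24 h 13 min.

24 h 13 min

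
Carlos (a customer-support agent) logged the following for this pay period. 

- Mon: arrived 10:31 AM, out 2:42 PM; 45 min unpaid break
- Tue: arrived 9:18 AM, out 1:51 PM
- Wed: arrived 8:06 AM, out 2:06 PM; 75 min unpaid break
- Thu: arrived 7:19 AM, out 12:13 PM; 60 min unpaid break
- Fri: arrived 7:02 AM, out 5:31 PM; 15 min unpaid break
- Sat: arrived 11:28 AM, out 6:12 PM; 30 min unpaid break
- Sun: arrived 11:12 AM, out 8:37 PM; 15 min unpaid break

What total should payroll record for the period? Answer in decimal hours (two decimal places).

Mon: 10:31 AM–2:42 PM = 4 h 11 min; less 45 min break → 3 h 26 min
Tue: 9:18 AM–1:51 PM = 4 h 33 min
Wed: 8:06 AM–2:06 PM = 6 h 0 min; less 75 min break → 4 h 45 min
Thu: 7:19 AM–12:13 PM = 4 h 54 min; less 60 min break → 3 h 54 min
Fri: 7:02 AM–5:31 PM = 10 h 29 min; less 15 min break → 10 h 14 min
Sat: 11:28 AM–6:12 PM = 6 h 44 min; less 30 min break → 6 h 14 min
Sun: 11:12 AM–8:37 PM = 9 h 25 min; less 15 min break → 9 h 10 min
Total: 3 h 26 min + 4 h 33 min + 4 h 45 min + 3 h 54 min + 10 h 14 min + 6 h 14 min + 9 h 10 min = 42 h 16 min.

42.27 hours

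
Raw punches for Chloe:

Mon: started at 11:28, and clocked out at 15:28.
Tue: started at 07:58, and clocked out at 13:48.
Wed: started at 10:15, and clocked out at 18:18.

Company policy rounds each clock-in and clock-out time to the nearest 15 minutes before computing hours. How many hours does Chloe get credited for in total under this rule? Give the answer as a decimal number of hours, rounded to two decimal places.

17.75 hours

Mon: in 11:28→11:30, out 15:28→15:30; 4 h 0 min
Tue: in 07:58→08:00, out 13:48→13:45; 5 h 45 min
Wed: in 10:15→10:15, out 18:18→18:15; 8 h 0 min
Total credited: 17 h 45 min.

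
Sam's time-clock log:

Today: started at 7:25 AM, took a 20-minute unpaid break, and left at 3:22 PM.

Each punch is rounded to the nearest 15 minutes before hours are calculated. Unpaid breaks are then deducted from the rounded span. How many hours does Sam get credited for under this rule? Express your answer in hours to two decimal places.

Today: in 7:25 AM→7:30 AM, out 3:22 PM→3:15 PM; 7 h 45 min − 20 min = 7 h 25 min

7.42 hours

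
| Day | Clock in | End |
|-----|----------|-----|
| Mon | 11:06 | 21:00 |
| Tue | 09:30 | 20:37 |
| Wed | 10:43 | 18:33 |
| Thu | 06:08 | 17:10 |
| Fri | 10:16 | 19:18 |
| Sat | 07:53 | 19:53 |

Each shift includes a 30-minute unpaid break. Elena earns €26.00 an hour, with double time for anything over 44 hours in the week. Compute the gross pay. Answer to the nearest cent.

€1867.67

Mon: 11:06–21:00 = 9 h 54 min; less 30 min break → 9 h 24 min
Tue: 09:30–20:37 = 11 h 7 min; less 30 min break → 10 h 37 min
Wed: 10:43–18:33 = 7 h 50 min; less 30 min break → 7 h 20 min
Thu: 06:08–17:10 = 11 h 2 min; less 30 min break → 10 h 32 min
Fri: 10:16–19:18 = 9 h 2 min; less 30 min break → 8 h 32 min
Sat: 07:53–19:53 = 12 h 0 min; less 30 min break → 11 h 30 min
Total worked: 57 h 55 min = 3475 min.
Regular 44 h 0 min = 2640 min at €26.00/h; overtime 13 h 55 min = 835 min at €52.00/h.
Pay = (2640 × €26.00 + 835 × €52.00) ÷ 60 = €1867.67.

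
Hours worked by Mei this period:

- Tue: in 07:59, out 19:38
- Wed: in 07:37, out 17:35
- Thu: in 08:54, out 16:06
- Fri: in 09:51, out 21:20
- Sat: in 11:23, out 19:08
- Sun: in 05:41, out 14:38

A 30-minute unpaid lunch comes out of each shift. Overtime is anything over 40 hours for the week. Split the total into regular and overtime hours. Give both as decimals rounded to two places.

Tue: 07:59–19:38 = 11 h 39 min; less 30 min break → 11 h 9 min
Wed: 07:37–17:35 = 9 h 58 min; less 30 min break → 9 h 28 min
Thu: 08:54–16:06 = 7 h 12 min; less 30 min break → 6 h 42 min
Fri: 09:51–21:20 = 11 h 29 min; less 30 min break → 10 h 59 min
Sat: 11:23–19:08 = 7 h 45 min; less 30 min break → 7 h 15 min
Sun: 05:41–14:38 = 8 h 57 min; less 30 min break → 8 h 27 min
Total worked: 54 h 0 min = 54.00 h.
Threshold 40 h → overtime 14 h 0 min, regular 40 h 0 min.

Regular 40.00 hours, overtime 14.00 hours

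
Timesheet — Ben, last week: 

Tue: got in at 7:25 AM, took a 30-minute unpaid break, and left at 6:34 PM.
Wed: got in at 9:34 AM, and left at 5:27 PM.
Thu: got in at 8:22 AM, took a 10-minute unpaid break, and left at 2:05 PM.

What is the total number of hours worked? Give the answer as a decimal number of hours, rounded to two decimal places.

24.08 hours

Tue: 7:25 AM–6:34 PM = 11 h 9 min; less 30 min break → 10 h 39 min
Wed: 9:34 AM–5:27 PM = 7 h 53 min
Thu: 8:22 AM–2:05 PM = 5 h 43 min; less 10 min break → 5 h 33 min
Total: 10 h 39 min + 7 h 53 min + 5 h 33 min = 24 h 5 min.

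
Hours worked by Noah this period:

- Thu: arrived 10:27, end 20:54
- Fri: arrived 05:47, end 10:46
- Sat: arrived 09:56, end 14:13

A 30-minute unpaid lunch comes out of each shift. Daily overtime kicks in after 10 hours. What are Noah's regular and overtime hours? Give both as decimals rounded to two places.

Regular 18.22 hours, overtime 0.00 hours

Thu: 10:27–20:54 = 10 h 27 min; less 30 min break → 9 h 57 min
Fri: 05:47–10:46 = 4 h 59 min; less 30 min break → 4 h 29 min
Sat: 09:56–14:13 = 4 h 17 min; less 30 min break → 3 h 47 min
Thu reg 9 h 57 min / OT 0 h 0 min; Fri reg 4 h 29 min / OT 0 h 0 min; Sat reg 3 h 47 min / OT 0 h 0 min.
Totals: regular 18 h 13 min, overtime 0 h 0 min.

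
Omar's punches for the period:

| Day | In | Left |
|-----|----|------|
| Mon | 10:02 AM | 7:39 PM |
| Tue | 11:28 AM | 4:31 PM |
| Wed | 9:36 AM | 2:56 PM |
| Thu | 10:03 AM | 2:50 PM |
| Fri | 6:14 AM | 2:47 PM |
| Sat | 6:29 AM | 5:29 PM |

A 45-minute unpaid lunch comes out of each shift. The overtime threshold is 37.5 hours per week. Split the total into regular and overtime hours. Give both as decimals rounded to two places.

Mon: 10:02 AM–7:39 PM = 9 h 37 min; less 45 min break → 8 h 52 min
Tue: 11:28 AM–4:31 PM = 5 h 3 min; less 45 min break → 4 h 18 min
Wed: 9:36 AM–2:56 PM = 5 h 20 min; less 45 min break → 4 h 35 min
Thu: 10:03 AM–2:50 PM = 4 h 47 min; less 45 min break → 4 h 2 min
Fri: 6:14 AM–2:47 PM = 8 h 33 min; less 45 min break → 7 h 48 min
Sat: 6:29 AM–5:29 PM = 11 h 0 min; less 45 min break → 10 h 15 min
Total worked: 39 h 50 min = 39.83 h.
Threshold 37.5 h → overtime 2 h 20 min, regular 37 h 30 min.

Regular 37.50 hours, overtime 2.33 hours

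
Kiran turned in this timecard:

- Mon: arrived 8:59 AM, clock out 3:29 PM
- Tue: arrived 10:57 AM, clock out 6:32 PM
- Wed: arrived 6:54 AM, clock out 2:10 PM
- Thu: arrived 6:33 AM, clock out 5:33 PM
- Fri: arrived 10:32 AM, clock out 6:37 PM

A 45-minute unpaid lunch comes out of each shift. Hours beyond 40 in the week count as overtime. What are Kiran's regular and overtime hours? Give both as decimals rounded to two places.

Regular 36.68 hours, overtime 0.00 hours

Mon: 8:59 AM–3:29 PM = 6 h 30 min; less 45 min break → 5 h 45 min
Tue: 10:57 AM–6:32 PM = 7 h 35 min; less 45 min break → 6 h 50 min
Wed: 6:54 AM–2:10 PM = 7 h 16 min; less 45 min break → 6 h 31 min
Thu: 6:33 AM–5:33 PM = 11 h 0 min; less 45 min break → 10 h 15 min
Fri: 10:32 AM–6:37 PM = 8 h 5 min; less 45 min break → 7 h 20 min
Total worked: 36 h 41 min = 36.68 h.
Threshold 40 h → overtime 0 h 0 min, regular 36 h 41 min.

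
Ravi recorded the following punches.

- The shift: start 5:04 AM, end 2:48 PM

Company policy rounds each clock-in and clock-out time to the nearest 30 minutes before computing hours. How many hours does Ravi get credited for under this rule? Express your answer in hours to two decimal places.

The shift: in 5:04 AM→5:00 AM, out 2:48 PM→3:00 PM; 10 h 0 min

10.00 hours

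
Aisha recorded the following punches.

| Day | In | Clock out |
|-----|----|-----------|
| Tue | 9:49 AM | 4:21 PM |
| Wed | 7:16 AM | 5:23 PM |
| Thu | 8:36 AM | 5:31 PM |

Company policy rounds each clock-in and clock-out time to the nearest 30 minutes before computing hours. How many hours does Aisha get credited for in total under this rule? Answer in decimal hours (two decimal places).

Tue: in 9:49 AM→10:00 AM, out 4:21 PM→4:30 PM; 6 h 30 min
Wed: in 7:16 AM→7:30 AM, out 5:23 PM→5:30 PM; 10 h 0 min
Thu: in 8:36 AM→8:30 AM, out 5:31 PM→5:30 PM; 9 h 0 min
Total credited: 25 h 30 min.

25.50 hours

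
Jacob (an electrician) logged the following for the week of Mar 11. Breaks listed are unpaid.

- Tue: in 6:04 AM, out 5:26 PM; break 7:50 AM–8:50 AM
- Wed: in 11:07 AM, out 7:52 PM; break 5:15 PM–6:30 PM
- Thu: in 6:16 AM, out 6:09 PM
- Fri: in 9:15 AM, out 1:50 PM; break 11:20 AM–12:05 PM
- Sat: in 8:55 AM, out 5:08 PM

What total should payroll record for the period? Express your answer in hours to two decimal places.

41.80 hours

Tue: 6:04 AM–5:26 PM = 11 h 22 min; less 60 min break → 10 h 22 min
Wed: 11:07 AM–7:52 PM = 8 h 45 min; less 75 min break → 7 h 30 min
Thu: 6:16 AM–6:09 PM = 11 h 53 min
Fri: 9:15 AM–1:50 PM = 4 h 35 min; less 45 min break → 3 h 50 min
Sat: 8:55 AM–5:08 PM = 8 h 13 min
Total: 10 h 22 min + 7 h 30 min + 11 h 53 min + 3 h 50 min + 8 h 13 min = 41 h 48 min.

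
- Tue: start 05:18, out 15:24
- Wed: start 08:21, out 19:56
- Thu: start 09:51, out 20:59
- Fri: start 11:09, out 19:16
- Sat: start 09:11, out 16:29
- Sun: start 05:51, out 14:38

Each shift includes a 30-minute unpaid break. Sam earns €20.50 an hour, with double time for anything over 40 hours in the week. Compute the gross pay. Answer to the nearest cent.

Tue: 05:18–15:24 = 10 h 6 min; less 30 min break → 9 h 36 min
Wed: 08:21–19:56 = 11 h 35 min; less 30 min break → 11 h 5 min
Thu: 09:51–20:59 = 11 h 8 min; less 30 min break → 10 h 38 min
Fri: 11:09–19:16 = 8 h 7 min; less 30 min break → 7 h 37 min
Sat: 09:11–16:29 = 7 h 18 min; less 30 min break → 6 h 48 min
Sun: 05:51–14:38 = 8 h 47 min; less 30 min break → 8 h 17 min
Total worked: 54 h 1 min = 3241 min.
Regular 40 h 0 min = 2400 min at €20.50/h; overtime 14 h 1 min = 841 min at €41.00/h.
Pay = (2400 × €20.50 + 841 × €41.00) ÷ 60 = €1394.68.

€1394.68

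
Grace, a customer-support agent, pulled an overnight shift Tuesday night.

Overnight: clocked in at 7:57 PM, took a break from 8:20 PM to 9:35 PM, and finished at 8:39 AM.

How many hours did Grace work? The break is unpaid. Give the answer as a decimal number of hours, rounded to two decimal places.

11.45 hours

Overnight: 7:57 PM → midnight = 4 h 3 min; midnight → 8:39 AM = 8 h 39 min; span 12 h 42 min; less 75 min break → 11 h 27 min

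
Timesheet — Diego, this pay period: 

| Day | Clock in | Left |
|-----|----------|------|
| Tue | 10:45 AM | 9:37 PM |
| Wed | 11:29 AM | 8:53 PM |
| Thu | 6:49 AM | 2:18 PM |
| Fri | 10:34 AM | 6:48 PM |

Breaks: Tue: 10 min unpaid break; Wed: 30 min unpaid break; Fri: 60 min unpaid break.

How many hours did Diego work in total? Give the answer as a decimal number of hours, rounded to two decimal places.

34.32 hours

Tue: 10:45 AM–9:37 PM = 10 h 52 min; less 10 min break → 10 h 42 min
Wed: 11:29 AM–8:53 PM = 9 h 24 min; less 30 min break → 8 h 54 min
Thu: 6:49 AM–2:18 PM = 7 h 29 min
Fri: 10:34 AM–6:48 PM = 8 h 14 min; less 60 min break → 7 h 14 min
Total: 10 h 42 min + 8 h 54 min + 7 h 29 min + 7 h 14 min = 34 h 19 min.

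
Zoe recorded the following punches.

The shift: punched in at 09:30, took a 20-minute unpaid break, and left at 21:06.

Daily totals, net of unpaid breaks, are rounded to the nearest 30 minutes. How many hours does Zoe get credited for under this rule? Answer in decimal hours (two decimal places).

11.50 hours

The shift: 09:30–21:06 = 11 h 36 min − 20 min = 11 h 16 min → rounds to 11 h 30 min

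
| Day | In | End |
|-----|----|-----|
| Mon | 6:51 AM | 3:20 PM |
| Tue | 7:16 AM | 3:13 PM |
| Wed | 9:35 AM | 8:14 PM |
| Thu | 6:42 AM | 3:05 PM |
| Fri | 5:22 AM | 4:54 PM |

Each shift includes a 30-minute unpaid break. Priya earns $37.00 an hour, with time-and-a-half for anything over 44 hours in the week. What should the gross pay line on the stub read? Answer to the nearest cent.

$1655.75

Mon: 6:51 AM–3:20 PM = 8 h 29 min; less 30 min break → 7 h 59 min
Tue: 7:16 AM–3:13 PM = 7 h 57 min; less 30 min break → 7 h 27 min
Wed: 9:35 AM–8:14 PM = 10 h 39 min; less 30 min break → 10 h 9 min
Thu: 6:42 AM–3:05 PM = 8 h 23 min; less 30 min break → 7 h 53 min
Fri: 5:22 AM–4:54 PM = 11 h 32 min; less 30 min break → 11 h 2 min
Total worked: 44 h 30 min = 2670 min.
Regular 44 h 0 min = 2640 min at $37.00/h; overtime 0 h 30 min = 30 min at $55.50/h.
Pay = (2640 × $37.00 + 30 × $55.50) ÷ 60 = $1655.75.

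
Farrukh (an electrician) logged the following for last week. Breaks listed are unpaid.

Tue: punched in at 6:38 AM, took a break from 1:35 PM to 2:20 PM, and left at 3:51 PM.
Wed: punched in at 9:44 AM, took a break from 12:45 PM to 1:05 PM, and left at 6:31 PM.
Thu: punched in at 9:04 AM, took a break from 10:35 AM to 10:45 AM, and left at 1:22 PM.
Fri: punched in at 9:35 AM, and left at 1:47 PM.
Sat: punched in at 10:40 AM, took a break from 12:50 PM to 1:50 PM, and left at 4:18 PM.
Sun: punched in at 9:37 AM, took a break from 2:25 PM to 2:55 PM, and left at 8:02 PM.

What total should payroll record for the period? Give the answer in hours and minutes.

Tue: 6:38 AM–3:51 PM = 9 h 13 min; less 45 min break → 8 h 28 min
Wed: 9:44 AM–6:31 PM = 8 h 47 min; less 20 min break → 8 h 27 min
Thu: 9:04 AM–1:22 PM = 4 h 18 min; less 10 min break → 4 h 8 min
Fri: 9:35 AM–1:47 PM = 4 h 12 min
Sat: 10:40 AM–4:18 PM = 5 h 38 min; less 60 min break → 4 h 38 min
Sun: 9:37 AM–8:02 PM = 10 h 25 min; less 30 min break → 9 h 55 min
Total: 8 h 28 min + 8 h 27 min + 4 h 8 min + 4 h 12 min + 4 h 38 min + 9 h 55 min = 39 h 48 min.

39 h 48 min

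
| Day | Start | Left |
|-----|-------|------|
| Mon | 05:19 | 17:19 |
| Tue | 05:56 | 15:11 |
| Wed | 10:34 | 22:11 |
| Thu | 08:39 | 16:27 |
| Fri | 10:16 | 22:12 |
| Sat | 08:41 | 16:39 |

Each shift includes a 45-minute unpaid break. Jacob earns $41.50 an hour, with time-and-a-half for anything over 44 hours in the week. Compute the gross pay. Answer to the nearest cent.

$2577.15

Mon: 05:19–17:19 = 12 h 0 min; less 45 min break → 11 h 15 min
Tue: 05:56–15:11 = 9 h 15 min; less 45 min break → 8 h 30 min
Wed: 10:34–22:11 = 11 h 37 min; less 45 min break → 10 h 52 min
Thu: 08:39–16:27 = 7 h 48 min; less 45 min break → 7 h 3 min
Fri: 10:16–22:12 = 11 h 56 min; less 45 min break → 11 h 11 min
Sat: 08:41–16:39 = 7 h 58 min; less 45 min break → 7 h 13 min
Total worked: 56 h 4 min = 3364 min.
Regular 44 h 0 min = 2640 min at $41.50/h; overtime 12 h 4 min = 724 min at $62.25/h.
Pay = (2640 × $41.50 + 724 × $62.25) ÷ 60 = $2577.15.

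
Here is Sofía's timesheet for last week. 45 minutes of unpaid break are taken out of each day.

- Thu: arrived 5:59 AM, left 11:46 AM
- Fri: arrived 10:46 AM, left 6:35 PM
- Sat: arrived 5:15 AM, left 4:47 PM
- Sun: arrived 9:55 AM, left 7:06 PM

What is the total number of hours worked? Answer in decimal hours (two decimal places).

31.32 hours

Thu: 5:59 AM–11:46 AM = 5 h 47 min; less 45 min break → 5 h 2 min
Fri: 10:46 AM–6:35 PM = 7 h 49 min; less 45 min break → 7 h 4 min
Sat: 5:15 AM–4:47 PM = 11 h 32 min; less 45 min break → 10 h 47 min
Sun: 9:55 AM–7:06 PM = 9 h 11 min; less 45 min break → 8 h 26 min
Total: 5 h 2 min + 7 h 4 min + 10 h 47 min + 8 h 26 min = 31 h 19 min.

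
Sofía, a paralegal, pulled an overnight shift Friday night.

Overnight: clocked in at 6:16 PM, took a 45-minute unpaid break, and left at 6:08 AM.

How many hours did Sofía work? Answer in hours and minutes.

11 h 7 min

Overnight: 6:16 PM → midnight = 5 h 44 min; midnight → 6:08 AM = 6 h 8 min; span 11 h 52 min; less 45 min break → 11 h 7 min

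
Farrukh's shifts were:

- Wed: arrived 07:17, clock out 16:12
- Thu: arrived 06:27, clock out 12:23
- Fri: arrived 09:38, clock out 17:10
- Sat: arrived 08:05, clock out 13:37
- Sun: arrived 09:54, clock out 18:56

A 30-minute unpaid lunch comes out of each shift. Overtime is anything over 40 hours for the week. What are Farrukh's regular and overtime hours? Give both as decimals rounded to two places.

Regular 34.45 hours, overtime 0.00 hours

Wed: 07:17–16:12 = 8 h 55 min; less 30 min break → 8 h 25 min
Thu: 06:27–12:23 = 5 h 56 min; less 30 min break → 5 h 26 min
Fri: 09:38–17:10 = 7 h 32 min; less 30 min break → 7 h 2 min
Sat: 08:05–13:37 = 5 h 32 min; less 30 min break → 5 h 2 min
Sun: 09:54–18:56 = 9 h 2 min; less 30 min break → 8 h 32 min
Total worked: 34 h 27 min = 34.45 h.
Threshold 40 h → overtime 0 h 0 min, regular 34 h 27 min.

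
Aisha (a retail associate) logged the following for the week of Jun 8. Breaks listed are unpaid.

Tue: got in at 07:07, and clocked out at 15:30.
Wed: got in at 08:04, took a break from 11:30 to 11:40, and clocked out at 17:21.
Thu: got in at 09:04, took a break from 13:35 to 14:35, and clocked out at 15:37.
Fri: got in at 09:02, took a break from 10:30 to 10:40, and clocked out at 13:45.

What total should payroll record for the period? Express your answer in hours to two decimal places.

27.60 hours

Tue: 07:07–15:30 = 8 h 23 min
Wed: 08:04–17:21 = 9 h 17 min; less 10 min break → 9 h 7 min
Thu: 09:04–15:37 = 6 h 33 min; less 60 min break → 5 h 33 min
Fri: 09:02–13:45 = 4 h 43 min; less 10 min break → 4 h 33 min
Total: 8 h 23 min + 9 h 7 min + 5 h 33 min + 4 h 33 min = 27 h 36 min.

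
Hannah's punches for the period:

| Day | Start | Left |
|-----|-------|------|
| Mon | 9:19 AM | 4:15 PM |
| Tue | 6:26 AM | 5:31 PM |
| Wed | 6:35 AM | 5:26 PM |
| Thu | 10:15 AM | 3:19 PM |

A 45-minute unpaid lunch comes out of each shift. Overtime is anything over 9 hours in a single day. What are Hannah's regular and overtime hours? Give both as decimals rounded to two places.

Mon: 9:19 AM–4:15 PM = 6 h 56 min; less 45 min break → 6 h 11 min
Tue: 6:26 AM–5:31 PM = 11 h 5 min; less 45 min break → 10 h 20 min
Wed: 6:35 AM–5:26 PM = 10 h 51 min; less 45 min break → 10 h 6 min
Thu: 10:15 AM–3:19 PM = 5 h 4 min; less 45 min break → 4 h 19 min
Mon reg 6 h 11 min / OT 0 h 0 min; Tue reg 9 h 0 min / OT 1 h 20 min; Wed reg 9 h 0 min / OT 1 h 6 min; Thu reg 4 h 19 min / OT 0 h 0 min.
Totals: regular 28 h 30 min, overtime 2 h 26 min.

Regular 28.50 hours, overtime 2.43 hours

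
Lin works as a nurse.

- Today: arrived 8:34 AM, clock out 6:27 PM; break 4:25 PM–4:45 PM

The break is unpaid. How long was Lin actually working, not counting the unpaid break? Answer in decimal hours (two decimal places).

Today: 8:34 AM–6:27 PM = 9 h 53 min; less 20 min break → 9 h 33 min

9.55 hours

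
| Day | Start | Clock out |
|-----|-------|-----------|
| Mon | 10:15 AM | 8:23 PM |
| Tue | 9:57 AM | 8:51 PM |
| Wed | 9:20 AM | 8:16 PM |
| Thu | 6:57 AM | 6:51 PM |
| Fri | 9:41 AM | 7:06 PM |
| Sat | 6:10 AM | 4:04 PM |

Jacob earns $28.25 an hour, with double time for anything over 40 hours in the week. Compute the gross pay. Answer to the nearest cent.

Mon: 10:15 AM–8:23 PM = 10 h 8 min
Tue: 9:57 AM–8:51 PM = 10 h 54 min
Wed: 9:20 AM–8:16 PM = 10 h 56 min
Thu: 6:57 AM–6:51 PM = 11 h 54 min
Fri: 9:41 AM–7:06 PM = 9 h 25 min
Sat: 6:10 AM–4:04 PM = 9 h 54 min
Total worked: 63 h 11 min = 3791 min.
Regular 40 h 0 min = 2400 min at $28.25/h; overtime 23 h 11 min = 1391 min at $56.50/h.
Pay = (2400 × $28.25 + 1391 × $56.50) ÷ 60 = $2439.86.

$2439.86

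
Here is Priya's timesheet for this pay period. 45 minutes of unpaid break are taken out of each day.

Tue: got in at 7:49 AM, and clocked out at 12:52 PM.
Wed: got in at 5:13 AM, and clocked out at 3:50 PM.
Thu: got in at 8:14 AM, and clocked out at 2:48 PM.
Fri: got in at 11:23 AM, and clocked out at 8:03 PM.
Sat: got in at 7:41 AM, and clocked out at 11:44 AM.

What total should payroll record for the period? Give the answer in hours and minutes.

Tue: 7:49 AM–12:52 PM = 5 h 3 min; less 45 min break → 4 h 18 min
Wed: 5:13 AM–3:50 PM = 10 h 37 min; less 45 min break → 9 h 52 min
Thu: 8:14 AM–2:48 PM = 6 h 34 min; less 45 min break → 5 h 49 min
Fri: 11:23 AM–8:03 PM = 8 h 40 min; less 45 min break → 7 h 55 min
Sat: 7:41 AM–11:44 AM = 4 h 3 min; less 45 min break → 3 h 18 min
Total: 4 h 18 min + 9 h 52 min + 5 h 49 min + 7 h 55 min + 3 h 18 min = 31 h 12 min.

31 h 12 min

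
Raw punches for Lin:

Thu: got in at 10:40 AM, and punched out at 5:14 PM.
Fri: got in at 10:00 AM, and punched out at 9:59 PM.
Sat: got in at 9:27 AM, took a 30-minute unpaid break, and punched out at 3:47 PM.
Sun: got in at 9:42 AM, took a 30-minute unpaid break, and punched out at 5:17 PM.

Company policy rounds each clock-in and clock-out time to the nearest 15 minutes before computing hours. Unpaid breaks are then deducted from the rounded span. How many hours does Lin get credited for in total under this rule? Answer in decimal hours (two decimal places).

31.25 hours

Thu: in 10:40 AM→10:45 AM, out 5:14 PM→5:15 PM; 6 h 30 min
Fri: in 10:00 AM→10:00 AM, out 9:59 PM→10:00 PM; 12 h 0 min
Sat: in 9:27 AM→9:30 AM, out 3:47 PM→3:45 PM; 6 h 15 min − 30 min = 5 h 45 min
Sun: in 9:42 AM→9:45 AM, out 5:17 PM→5:15 PM; 7 h 30 min − 30 min = 7 h 0 min
Total credited: 31 h 15 min.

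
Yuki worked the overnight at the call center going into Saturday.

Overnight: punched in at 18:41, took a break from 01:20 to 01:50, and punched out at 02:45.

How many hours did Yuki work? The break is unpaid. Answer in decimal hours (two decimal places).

7.57 hours

Overnight: 18:41 → midnight = 5 h 19 min; midnight → 02:45 = 2 h 45 min; span 8 h 4 min; less 30 min break → 7 h 34 min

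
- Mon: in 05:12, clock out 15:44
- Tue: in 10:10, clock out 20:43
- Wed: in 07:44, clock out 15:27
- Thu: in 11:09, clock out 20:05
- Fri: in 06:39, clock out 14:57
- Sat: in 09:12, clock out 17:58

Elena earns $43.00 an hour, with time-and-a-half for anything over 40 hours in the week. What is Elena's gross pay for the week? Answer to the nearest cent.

$2674.60

Mon: 05:12–15:44 = 10 h 32 min
Tue: 10:10–20:43 = 10 h 33 min
Wed: 07:44–15:27 = 7 h 43 min
Thu: 11:09–20:05 = 8 h 56 min
Fri: 06:39–14:57 = 8 h 18 min
Sat: 09:12–17:58 = 8 h 46 min
Total worked: 54 h 48 min = 3288 min.
Regular 40 h 0 min = 2400 min at $43.00/h; overtime 14 h 48 min = 888 min at $64.50/h.
Pay = (2400 × $43.00 + 888 × $64.50) ÷ 60 = $2674.60.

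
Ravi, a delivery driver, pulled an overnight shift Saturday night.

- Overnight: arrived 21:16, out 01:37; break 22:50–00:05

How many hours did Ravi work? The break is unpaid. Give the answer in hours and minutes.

3 h 6 min

Overnight: 21:16 → midnight = 2 h 44 min; midnight → 01:37 = 1 h 37 min; span 4 h 21 min; less 75 min break → 3 h 6 min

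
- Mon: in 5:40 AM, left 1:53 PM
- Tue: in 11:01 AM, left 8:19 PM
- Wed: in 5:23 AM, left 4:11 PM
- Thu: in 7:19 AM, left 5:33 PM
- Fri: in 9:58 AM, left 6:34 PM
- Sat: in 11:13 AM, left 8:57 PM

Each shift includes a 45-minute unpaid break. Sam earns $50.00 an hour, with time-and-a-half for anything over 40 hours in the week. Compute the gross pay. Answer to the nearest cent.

$2928.75

Mon: 5:40 AM–1:53 PM = 8 h 13 min; less 45 min break → 7 h 28 min
Tue: 11:01 AM–8:19 PM = 9 h 18 min; less 45 min break → 8 h 33 min
Wed: 5:23 AM–4:11 PM = 10 h 48 min; less 45 min break → 10 h 3 min
Thu: 7:19 AM–5:33 PM = 10 h 14 min; less 45 min break → 9 h 29 min
Fri: 9:58 AM–6:34 PM = 8 h 36 min; less 45 min break → 7 h 51 min
Sat: 11:13 AM–8:57 PM = 9 h 44 min; less 45 min break → 8 h 59 min
Total worked: 52 h 23 min = 3143 min.
Regular 40 h 0 min = 2400 min at $50.00/h; overtime 12 h 23 min = 743 min at $75.00/h.
Pay = (2400 × $50.00 + 743 × $75.00) ÷ 60 = $2928.75.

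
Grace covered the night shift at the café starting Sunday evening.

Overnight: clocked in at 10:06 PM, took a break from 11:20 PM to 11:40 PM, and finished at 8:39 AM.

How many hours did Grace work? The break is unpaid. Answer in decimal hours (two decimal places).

Overnight: 10:06 PM → midnight = 1 h 54 min; midnight → 8:39 AM = 8 h 39 min; span 10 h 33 min; less 20 min break → 10 h 13 min

10.22 hours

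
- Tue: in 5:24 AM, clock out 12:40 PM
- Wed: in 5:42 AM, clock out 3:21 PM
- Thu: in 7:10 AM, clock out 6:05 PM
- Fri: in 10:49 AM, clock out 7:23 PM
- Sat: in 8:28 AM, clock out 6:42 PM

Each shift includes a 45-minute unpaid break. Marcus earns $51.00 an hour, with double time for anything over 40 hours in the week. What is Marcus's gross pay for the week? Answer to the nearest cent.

$2334.10

Tue: 5:24 AM–12:40 PM = 7 h 16 min; less 45 min break → 6 h 31 min
Wed: 5:42 AM–3:21 PM = 9 h 39 min; less 45 min break → 8 h 54 min
Thu: 7:10 AM–6:05 PM = 10 h 55 min; less 45 min break → 10 h 10 min
Fri: 10:49 AM–7:23 PM = 8 h 34 min; less 45 min break → 7 h 49 min
Sat: 8:28 AM–6:42 PM = 10 h 14 min; less 45 min break → 9 h 29 min
Total worked: 42 h 53 min = 2573 min.
Regular 40 h 0 min = 2400 min at $51.00/h; overtime 2 h 53 min = 173 min at $102.00/h.
Pay = (2400 × $51.00 + 173 × $102.00) ÷ 60 = $2334.10.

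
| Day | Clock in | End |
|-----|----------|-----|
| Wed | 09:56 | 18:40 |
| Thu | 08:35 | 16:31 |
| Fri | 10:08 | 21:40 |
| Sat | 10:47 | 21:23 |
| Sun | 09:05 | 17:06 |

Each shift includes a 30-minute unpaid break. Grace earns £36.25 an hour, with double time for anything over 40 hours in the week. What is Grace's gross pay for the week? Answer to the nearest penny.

£1762.96

Wed: 09:56–18:40 = 8 h 44 min; less 30 min break → 8 h 14 min
Thu: 08:35–16:31 = 7 h 56 min; less 30 min break → 7 h 26 min
Fri: 10:08–21:40 = 11 h 32 min; less 30 min break → 11 h 2 min
Sat: 10:47–21:23 = 10 h 36 min; less 30 min break → 10 h 6 min
Sun: 09:05–17:06 = 8 h 1 min; less 30 min break → 7 h 31 min
Total worked: 44 h 19 min = 2659 min.
Regular 40 h 0 min = 2400 min at £36.25/h; overtime 4 h 19 min = 259 min at £72.50/h.
Pay = (2400 × £36.25 + 259 × £72.50) ÷ 60 = £1762.96.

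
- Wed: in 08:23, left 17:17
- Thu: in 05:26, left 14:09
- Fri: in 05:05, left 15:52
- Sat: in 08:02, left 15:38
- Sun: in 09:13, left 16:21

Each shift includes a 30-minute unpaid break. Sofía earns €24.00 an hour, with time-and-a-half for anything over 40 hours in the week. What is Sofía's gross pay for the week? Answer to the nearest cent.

Wed: 08:23–17:17 = 8 h 54 min; less 30 min break → 8 h 24 min
Thu: 05:26–14:09 = 8 h 43 min; less 30 min break → 8 h 13 min
Fri: 05:05–15:52 = 10 h 47 min; less 30 min break → 10 h 17 min
Sat: 08:02–15:38 = 7 h 36 min; less 30 min break → 7 h 6 min
Sun: 09:13–16:21 = 7 h 8 min; less 30 min break → 6 h 38 min
Total worked: 40 h 38 min = 2438 min.
Regular 40 h 0 min = 2400 min at €24.00/h; overtime 0 h 38 min = 38 min at €36.00/h.
Pay = (2400 × €24.00 + 38 × €36.00) ÷ 60 = €982.80.

€982.80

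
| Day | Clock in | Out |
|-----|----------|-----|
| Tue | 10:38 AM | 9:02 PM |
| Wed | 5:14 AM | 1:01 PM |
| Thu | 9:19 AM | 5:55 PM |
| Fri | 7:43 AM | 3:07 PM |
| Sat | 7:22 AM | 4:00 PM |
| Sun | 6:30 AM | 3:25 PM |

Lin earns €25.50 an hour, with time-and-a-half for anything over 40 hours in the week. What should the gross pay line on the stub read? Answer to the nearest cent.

Tue: 10:38 AM–9:02 PM = 10 h 24 min
Wed: 5:14 AM–1:01 PM = 7 h 47 min
Thu: 9:19 AM–5:55 PM = 8 h 36 min
Fri: 7:43 AM–3:07 PM = 7 h 24 min
Sat: 7:22 AM–4:00 PM = 8 h 38 min
Sun: 6:30 AM–3:25 PM = 8 h 55 min
Total worked: 51 h 44 min = 3104 min.
Regular 40 h 0 min = 2400 min at €25.50/h; overtime 11 h 44 min = 704 min at €38.25/h.
Pay = (2400 × €25.50 + 704 × €38.25) ÷ 60 = €1468.80.

€1468.80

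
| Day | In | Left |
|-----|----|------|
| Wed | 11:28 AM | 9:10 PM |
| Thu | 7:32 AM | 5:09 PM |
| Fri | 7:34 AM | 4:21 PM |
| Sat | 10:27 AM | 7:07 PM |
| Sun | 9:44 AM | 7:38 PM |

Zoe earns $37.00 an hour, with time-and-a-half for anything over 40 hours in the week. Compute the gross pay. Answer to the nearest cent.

$1850.00

Wed: 11:28 AM–9:10 PM = 9 h 42 min
Thu: 7:32 AM–5:09 PM = 9 h 37 min
Fri: 7:34 AM–4:21 PM = 8 h 47 min
Sat: 10:27 AM–7:07 PM = 8 h 40 min
Sun: 9:44 AM–7:38 PM = 9 h 54 min
Total worked: 46 h 40 min = 2800 min.
Regular 40 h 0 min = 2400 min at $37.00/h; overtime 6 h 40 min = 400 min at $55.50/h.
Pay = (2400 × $37.00 + 400 × $55.50) ÷ 60 = $1850.00.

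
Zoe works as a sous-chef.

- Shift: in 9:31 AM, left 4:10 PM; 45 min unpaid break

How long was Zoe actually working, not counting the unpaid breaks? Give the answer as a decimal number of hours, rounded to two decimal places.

5.90 hours

Shift: 9:31 AM–4:10 PM = 6 h 39 min; less 45 min break → 5 h 54 min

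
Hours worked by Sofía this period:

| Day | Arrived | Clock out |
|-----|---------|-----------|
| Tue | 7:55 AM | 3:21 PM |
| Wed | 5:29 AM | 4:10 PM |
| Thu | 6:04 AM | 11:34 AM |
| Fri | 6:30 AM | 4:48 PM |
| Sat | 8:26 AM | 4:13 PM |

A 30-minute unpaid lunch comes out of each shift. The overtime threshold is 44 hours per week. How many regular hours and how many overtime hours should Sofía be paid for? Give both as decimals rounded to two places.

Regular 39.20 hours, overtime 0.00 hours

Tue: 7:55 AM–3:21 PM = 7 h 26 min; less 30 min break → 6 h 56 min
Wed: 5:29 AM–4:10 PM = 10 h 41 min; less 30 min break → 10 h 11 min
Thu: 6:04 AM–11:34 AM = 5 h 30 min; less 30 min break → 5 h 0 min
Fri: 6:30 AM–4:48 PM = 10 h 18 min; less 30 min break → 9 h 48 min
Sat: 8:26 AM–4:13 PM = 7 h 47 min; less 30 min break → 7 h 17 min
Total worked: 39 h 12 min = 39.20 h.
Threshold 44 h → overtime 0 h 0 min, regular 39 h 12 min.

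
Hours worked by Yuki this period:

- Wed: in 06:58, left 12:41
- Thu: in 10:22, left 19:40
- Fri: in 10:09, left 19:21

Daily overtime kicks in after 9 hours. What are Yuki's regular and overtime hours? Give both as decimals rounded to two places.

Regular 23.72 hours, overtime 0.50 hours

Wed: 06:58–12:41 = 5 h 43 min
Thu: 10:22–19:40 = 9 h 18 min
Fri: 10:09–19:21 = 9 h 12 min
Wed reg 5 h 43 min / OT 0 h 0 min; Thu reg 9 h 0 min / OT 0 h 18 min; Fri reg 9 h 0 min / OT 0 h 12 min.
Totals: regular 23 h 43 min, overtime 0 h 30 min.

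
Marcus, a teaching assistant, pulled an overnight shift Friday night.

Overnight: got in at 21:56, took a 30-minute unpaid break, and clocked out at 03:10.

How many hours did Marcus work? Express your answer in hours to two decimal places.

Overnight: 21:56 → midnight = 2 h 4 min; midnight → 03:10 = 3 h 10 min; span 5 h 14 min; less 30 min break → 4 h 44 min

4.73 hours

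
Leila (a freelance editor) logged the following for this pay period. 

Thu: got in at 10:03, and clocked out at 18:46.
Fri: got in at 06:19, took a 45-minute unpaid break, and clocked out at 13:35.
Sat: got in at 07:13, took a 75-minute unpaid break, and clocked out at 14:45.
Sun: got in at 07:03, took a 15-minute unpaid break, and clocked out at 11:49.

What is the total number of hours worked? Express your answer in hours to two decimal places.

26.03 hours

Thu: 10:03–18:46 = 8 h 43 min
Fri: 06:19–13:35 = 7 h 16 min; less 45 min break → 6 h 31 min
Sat: 07:13–14:45 = 7 h 32 min; less 75 min break → 6 h 17 min
Sun: 07:03–11:49 = 4 h 46 min; less 15 min break → 4 h 31 min
Total: 8 h 43 min + 6 h 31 min + 6 h 17 min + 4 h 31 min = 26 h 2 min.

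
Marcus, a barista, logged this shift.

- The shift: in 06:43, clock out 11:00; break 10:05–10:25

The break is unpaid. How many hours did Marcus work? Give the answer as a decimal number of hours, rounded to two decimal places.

The shift: 06:43–11:00 = 4 h 17 min; less 20 min break → 3 h 57 min

3.95 hours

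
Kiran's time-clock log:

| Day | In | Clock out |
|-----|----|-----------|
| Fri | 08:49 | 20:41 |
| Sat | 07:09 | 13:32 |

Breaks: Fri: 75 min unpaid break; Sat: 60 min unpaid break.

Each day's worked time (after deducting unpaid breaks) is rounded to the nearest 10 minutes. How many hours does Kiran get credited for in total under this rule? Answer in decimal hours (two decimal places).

Fri: 08:49–20:41 = 11 h 52 min − 75 min = 10 h 37 min → rounds to 10 h 40 min
Sat: 07:09–13:32 = 6 h 23 min − 60 min = 5 h 23 min → rounds to 5 h 20 min
Total credited: 16 h 0 min.

16.00 hours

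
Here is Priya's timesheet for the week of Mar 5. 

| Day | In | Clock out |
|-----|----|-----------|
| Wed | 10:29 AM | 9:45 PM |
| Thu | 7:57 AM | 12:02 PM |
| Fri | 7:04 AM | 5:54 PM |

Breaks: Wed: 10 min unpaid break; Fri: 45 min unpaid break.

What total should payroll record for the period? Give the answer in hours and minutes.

Wed: 10:29 AM–9:45 PM = 11 h 16 min; less 10 min break → 11 h 6 min
Thu: 7:57 AM–12:02 PM = 4 h 5 min
Fri: 7:04 AM–5:54 PM = 10 h 50 min; less 45 min break → 10 h 5 min
Total: 11 h 6 min + 4 h 5 min + 10 h 5 min = 25 h 16 min.

25 h 16 min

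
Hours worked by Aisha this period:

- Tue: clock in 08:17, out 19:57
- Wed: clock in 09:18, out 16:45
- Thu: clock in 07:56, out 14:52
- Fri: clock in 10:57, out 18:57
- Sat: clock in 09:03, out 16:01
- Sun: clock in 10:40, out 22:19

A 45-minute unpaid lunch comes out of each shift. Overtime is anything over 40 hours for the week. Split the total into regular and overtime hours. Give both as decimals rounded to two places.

Regular 40.00 hours, overtime 8.17 hours

Tue: 08:17–19:57 = 11 h 40 min; less 45 min break → 10 h 55 min
Wed: 09:18–16:45 = 7 h 27 min; less 45 min break → 6 h 42 min
Thu: 07:56–14:52 = 6 h 56 min; less 45 min break → 6 h 11 min
Fri: 10:57–18:57 = 8 h 0 min; less 45 min break → 7 h 15 min
Sat: 09:03–16:01 = 6 h 58 min; less 45 min break → 6 h 13 min
Sun: 10:40–22:19 = 11 h 39 min; less 45 min break → 10 h 54 min
Total worked: 48 h 10 min = 48.17 h.
Threshold 40 h → overtime 8 h 10 min, regular 40 h 0 min.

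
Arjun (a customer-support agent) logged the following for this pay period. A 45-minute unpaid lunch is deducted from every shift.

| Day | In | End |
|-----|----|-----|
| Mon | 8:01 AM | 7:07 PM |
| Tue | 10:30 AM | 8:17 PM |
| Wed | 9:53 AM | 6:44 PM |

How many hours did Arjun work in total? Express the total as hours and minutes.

Mon: 8:01 AM–7:07 PM = 11 h 6 min; less 45 min break → 10 h 21 min
Tue: 10:30 AM–8:17 PM = 9 h 47 min; less 45 min break → 9 h 2 min
Wed: 9:53 AM–6:44 PM = 8 h 51 min; less 45 min break → 8 h 6 min
Total: 10 h 21 min + 9 h 2 min + 8 h 6 min = 27 h 29 min.

27 h 29 min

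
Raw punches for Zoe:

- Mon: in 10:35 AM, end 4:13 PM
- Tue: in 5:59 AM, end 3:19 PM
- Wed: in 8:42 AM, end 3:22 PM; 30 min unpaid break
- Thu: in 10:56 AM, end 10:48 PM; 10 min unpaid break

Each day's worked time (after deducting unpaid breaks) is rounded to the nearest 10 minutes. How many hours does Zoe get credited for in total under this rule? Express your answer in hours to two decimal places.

32.83 hours

Mon: 10:35 AM–4:13 PM = 5 h 38 min → rounds to 5 h 40 min
Tue: 5:59 AM–3:19 PM = 9 h 20 min → rounds to 9 h 20 min
Wed: 8:42 AM–3:22 PM = 6 h 40 min − 30 min = 6 h 10 min → rounds to 6 h 10 min
Thu: 10:56 AM–10:48 PM = 11 h 52 min − 10 min = 11 h 42 min → rounds to 11 h 40 min
Total credited: 32 h 50 min.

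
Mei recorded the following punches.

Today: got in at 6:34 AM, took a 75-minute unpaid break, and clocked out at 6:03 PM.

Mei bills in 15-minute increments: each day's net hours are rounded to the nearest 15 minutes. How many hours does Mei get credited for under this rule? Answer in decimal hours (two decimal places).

10.25 hours

Today: 6:34 AM–6:03 PM = 11 h 29 min − 75 min = 10 h 14 min → rounds to 10 h 15 min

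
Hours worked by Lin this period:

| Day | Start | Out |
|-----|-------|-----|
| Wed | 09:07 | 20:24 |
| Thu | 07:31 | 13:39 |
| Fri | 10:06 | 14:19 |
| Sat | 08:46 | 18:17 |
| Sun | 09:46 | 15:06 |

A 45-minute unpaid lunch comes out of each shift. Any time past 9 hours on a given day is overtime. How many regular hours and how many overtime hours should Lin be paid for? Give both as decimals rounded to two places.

Regular 31.20 hours, overtime 1.53 hours

Wed: 09:07–20:24 = 11 h 17 min; less 45 min break → 10 h 32 min
Thu: 07:31–13:39 = 6 h 8 min; less 45 min break → 5 h 23 min
Fri: 10:06–14:19 = 4 h 13 min; less 45 min break → 3 h 28 min
Sat: 08:46–18:17 = 9 h 31 min; less 45 min break → 8 h 46 min
Sun: 09:46–15:06 = 5 h 20 min; less 45 min break → 4 h 35 min
Wed reg 9 h 0 min / OT 1 h 32 min; Thu reg 5 h 23 min / OT 0 h 0 min; Fri reg 3 h 28 min / OT 0 h 0 min; Sat reg 8 h 46 min / OT 0 h 0 min; Sun reg 4 h 35 min / OT 0 h 0 min.
Totals: regular 31 h 12 min, overtime 1 h 32 min.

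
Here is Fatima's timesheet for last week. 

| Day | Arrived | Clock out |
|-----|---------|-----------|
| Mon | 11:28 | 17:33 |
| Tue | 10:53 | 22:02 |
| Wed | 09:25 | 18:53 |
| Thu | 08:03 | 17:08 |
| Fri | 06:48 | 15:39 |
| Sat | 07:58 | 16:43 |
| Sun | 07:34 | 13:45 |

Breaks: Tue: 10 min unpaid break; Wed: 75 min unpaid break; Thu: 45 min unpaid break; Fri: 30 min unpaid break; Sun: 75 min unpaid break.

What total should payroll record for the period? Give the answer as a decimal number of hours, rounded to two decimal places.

55.65 hours

Mon: 11:28–17:33 = 6 h 5 min
Tue: 10:53–22:02 = 11 h 9 min; less 10 min break → 10 h 59 min
Wed: 09:25–18:53 = 9 h 28 min; less 75 min break → 8 h 13 min
Thu: 08:03–17:08 = 9 h 5 min; less 45 min break → 8 h 20 min
Fri: 06:48–15:39 = 8 h 51 min; less 30 min break → 8 h 21 min
Sat: 07:58–16:43 = 8 h 45 min
Sun: 07:34–13:45 = 6 h 11 min; less 75 min break → 4 h 56 min
Total: 6 h 5 min + 10 h 59 min + 8 h 13 min + 8 h 20 min + 8 h 21 min + 8 h 45 min + 4 h 56 min = 55 h 39 min.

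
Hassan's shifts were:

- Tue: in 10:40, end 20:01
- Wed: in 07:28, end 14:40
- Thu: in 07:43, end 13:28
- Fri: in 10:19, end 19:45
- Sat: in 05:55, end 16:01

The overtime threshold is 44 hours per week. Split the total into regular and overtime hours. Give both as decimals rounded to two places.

Regular 41.83 hours, overtime 0.00 hours

Tue: 10:40–20:01 = 9 h 21 min
Wed: 07:28–14:40 = 7 h 12 min
Thu: 07:43–13:28 = 5 h 45 min
Fri: 10:19–19:45 = 9 h 26 min
Sat: 05:55–16:01 = 10 h 6 min
Total worked: 41 h 50 min = 41.83 h.
Threshold 44 h → overtime 0 h 0 min, regular 41 h 50 min.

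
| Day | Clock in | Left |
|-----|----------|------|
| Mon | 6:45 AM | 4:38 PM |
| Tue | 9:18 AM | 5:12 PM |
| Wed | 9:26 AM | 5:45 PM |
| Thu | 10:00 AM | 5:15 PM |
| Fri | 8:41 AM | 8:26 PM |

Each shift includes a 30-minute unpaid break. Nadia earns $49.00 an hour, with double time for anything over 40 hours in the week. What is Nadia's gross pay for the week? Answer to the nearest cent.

$2214.80

Mon: 6:45 AM–4:38 PM = 9 h 53 min; less 30 min break → 9 h 23 min
Tue: 9:18 AM–5:12 PM = 7 h 54 min; less 30 min break → 7 h 24 min
Wed: 9:26 AM–5:45 PM = 8 h 19 min; less 30 min break → 7 h 49 min
Thu: 10:00 AM–5:15 PM = 7 h 15 min; less 30 min break → 6 h 45 min
Fri: 8:41 AM–8:26 PM = 11 h 45 min; less 30 min break → 11 h 15 min
Total worked: 42 h 36 min = 2556 min.
Regular 40 h 0 min = 2400 min at $49.00/h; overtime 2 h 36 min = 156 min at $98.00/h.
Pay = (2400 × $49.00 + 156 × $98.00) ÷ 60 = $2214.80.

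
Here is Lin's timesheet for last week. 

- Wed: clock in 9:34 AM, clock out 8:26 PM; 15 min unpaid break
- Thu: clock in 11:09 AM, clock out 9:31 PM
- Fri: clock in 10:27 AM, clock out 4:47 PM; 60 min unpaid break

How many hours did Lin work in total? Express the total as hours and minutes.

Wed: 9:34 AM–8:26 PM = 10 h 52 min; less 15 min break → 10 h 37 min
Thu: 11:09 AM–9:31 PM = 10 h 22 min
Fri: 10:27 AM–4:47 PM = 6 h 20 min; less 60 min break → 5 h 20 min
Total: 10 h 37 min + 10 h 22 min + 5 h 20 min = 26 h 19 min.

26 h 19 min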